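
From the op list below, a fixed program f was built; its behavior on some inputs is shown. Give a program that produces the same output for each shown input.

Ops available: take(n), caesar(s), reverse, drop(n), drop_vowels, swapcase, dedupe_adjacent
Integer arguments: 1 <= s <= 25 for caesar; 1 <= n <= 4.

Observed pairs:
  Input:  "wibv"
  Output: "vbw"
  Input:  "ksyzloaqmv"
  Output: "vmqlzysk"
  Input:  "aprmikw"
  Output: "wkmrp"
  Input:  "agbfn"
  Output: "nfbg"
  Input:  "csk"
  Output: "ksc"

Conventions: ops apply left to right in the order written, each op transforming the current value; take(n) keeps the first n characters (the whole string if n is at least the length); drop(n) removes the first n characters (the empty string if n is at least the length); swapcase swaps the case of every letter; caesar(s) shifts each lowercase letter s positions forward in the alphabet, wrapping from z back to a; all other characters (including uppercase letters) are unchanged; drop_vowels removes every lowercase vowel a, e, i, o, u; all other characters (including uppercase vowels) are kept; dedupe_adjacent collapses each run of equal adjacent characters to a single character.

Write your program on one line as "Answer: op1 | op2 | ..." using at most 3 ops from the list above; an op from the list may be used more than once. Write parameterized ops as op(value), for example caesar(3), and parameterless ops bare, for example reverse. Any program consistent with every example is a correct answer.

reverse | drop_vowels

Check, running the answer program on each example:
  "wibv" -> "vbiw" -> "vbw"
  "ksyzloaqmv" -> "vmqaolzysk" -> "vmqlzysk"
  "aprmikw" -> "wkimrpa" -> "wkmrp"
  "agbfn" -> "nfbga" -> "nfbg"
  "csk" -> "ksc" -> "ksc"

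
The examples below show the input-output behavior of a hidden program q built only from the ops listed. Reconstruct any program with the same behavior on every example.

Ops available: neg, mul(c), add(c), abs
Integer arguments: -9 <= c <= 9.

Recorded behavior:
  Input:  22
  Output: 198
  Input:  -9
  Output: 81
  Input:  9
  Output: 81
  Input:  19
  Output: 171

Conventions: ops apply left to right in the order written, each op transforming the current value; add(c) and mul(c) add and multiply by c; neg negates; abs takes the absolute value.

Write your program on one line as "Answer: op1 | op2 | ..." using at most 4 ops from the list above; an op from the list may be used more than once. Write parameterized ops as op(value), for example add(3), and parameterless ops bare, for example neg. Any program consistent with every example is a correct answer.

neg | mul(9) | neg | abs

Check, running the answer program on each example:
  22 -> -22 -> -198 -> 198 -> 198
  -9 -> 9 -> 81 -> -81 -> 81
  9 -> -9 -> -81 -> 81 -> 81
  19 -> -19 -> -171 -> 171 -> 171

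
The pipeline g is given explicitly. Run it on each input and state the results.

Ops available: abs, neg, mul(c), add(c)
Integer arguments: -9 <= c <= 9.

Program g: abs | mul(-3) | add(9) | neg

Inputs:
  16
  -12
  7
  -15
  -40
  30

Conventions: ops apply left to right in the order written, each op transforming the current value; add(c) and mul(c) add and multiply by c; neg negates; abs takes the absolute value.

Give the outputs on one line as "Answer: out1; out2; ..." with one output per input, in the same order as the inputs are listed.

Execution, op by op:
  16 -> 16 -> -48 -> -39 -> 39
  -12 -> 12 -> -36 -> -27 -> 27
  7 -> 7 -> -21 -> -12 -> 12
  -15 -> 15 -> -45 -> -36 -> 36
  -40 -> 40 -> -120 -> -111 -> 111
  30 -> 30 -> -90 -> -81 -> 81

39; 27; 12; 36; 111; 81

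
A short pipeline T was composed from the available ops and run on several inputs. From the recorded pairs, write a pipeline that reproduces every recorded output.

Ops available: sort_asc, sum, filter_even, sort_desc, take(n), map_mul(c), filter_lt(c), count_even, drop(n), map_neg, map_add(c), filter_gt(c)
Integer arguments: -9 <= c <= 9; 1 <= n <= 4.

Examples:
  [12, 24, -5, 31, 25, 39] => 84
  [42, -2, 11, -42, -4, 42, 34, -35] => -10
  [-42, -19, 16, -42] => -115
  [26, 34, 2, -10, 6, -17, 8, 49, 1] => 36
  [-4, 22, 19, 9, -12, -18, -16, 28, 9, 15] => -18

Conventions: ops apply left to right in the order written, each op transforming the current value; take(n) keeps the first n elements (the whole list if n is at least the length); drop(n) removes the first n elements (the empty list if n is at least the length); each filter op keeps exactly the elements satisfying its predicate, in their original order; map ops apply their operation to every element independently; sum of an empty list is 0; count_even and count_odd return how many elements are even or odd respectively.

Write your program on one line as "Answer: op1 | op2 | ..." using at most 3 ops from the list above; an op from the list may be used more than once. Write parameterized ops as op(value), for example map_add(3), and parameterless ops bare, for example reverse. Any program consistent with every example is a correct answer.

map_add(-7) | sum

Check, running the answer program on each example:
  [12, 24, -5, 31, 25, 39] -> [5, 17, -12, 24, 18, 32] -> 84
  [42, -2, 11, -42, -4, 42, 34, -35] -> [35, -9, 4, -49, -11, 35, 27, -42] -> -10
  [-42, -19, 16, -42] -> [-49, -26, 9, -49] -> -115
  [26, 34, 2, -10, 6, -17, 8, 49, 1] -> [19, 27, -5, -17, -1, -24, 1, 42, -6] -> 36
  [-4, 22, 19, 9, -12, -18, -16, 28, 9, 15] -> [-11, 15, 12, 2, -19, -25, -23, 21, 2, 8] -> -18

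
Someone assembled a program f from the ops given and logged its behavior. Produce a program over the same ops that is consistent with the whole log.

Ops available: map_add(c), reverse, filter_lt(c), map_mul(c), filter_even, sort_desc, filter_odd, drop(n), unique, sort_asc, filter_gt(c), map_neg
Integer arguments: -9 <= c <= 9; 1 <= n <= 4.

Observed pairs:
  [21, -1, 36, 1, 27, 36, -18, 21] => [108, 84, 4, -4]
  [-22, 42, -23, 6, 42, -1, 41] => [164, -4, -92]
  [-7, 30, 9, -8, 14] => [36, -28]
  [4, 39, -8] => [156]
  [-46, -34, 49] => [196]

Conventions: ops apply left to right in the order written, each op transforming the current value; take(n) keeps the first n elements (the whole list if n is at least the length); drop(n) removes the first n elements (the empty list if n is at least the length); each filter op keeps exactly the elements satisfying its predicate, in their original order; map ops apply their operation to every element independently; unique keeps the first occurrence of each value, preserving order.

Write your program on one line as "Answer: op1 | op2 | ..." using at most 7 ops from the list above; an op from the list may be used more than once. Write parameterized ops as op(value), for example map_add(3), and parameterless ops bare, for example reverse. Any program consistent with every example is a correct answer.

sort_asc | sort_desc | filter_odd | map_neg | map_mul(-4) | unique

Check, running the answer program on each example:
  [21, -1, 36, 1, 27, 36, -18, 21] -> [-18, -1, 1, 21, 21, 27, 36, 36] -> [36, 36, 27, 21, 21, 1, -1, -18] -> [27, 21, 21, 1, -1] -> [-27, -21, -21, -1, 1] -> [108, 84, 84, 4, -4] -> [108, 84, 4, -4]
  [-22, 42, -23, 6, 42, -1, 41] -> [-23, -22, -1, 6, 41, 42, 42] -> [42, 42, 41, 6, -1, -22, -23] -> [41, -1, -23] -> [-41, 1, 23] -> [164, -4, -92] -> [164, -4, -92]
  [-7, 30, 9, -8, 14] -> [-8, -7, 9, 14, 30] -> [30, 14, 9, -7, -8] -> [9, -7] -> [-9, 7] -> [36, -28] -> [36, -28]
  [4, 39, -8] -> [-8, 4, 39] -> [39, 4, -8] -> [39] -> [-39] -> [156] -> [156]
  [-46, -34, 49] -> [-46, -34, 49] -> [49, -34, -46] -> [49] -> [-49] -> [196] -> [196]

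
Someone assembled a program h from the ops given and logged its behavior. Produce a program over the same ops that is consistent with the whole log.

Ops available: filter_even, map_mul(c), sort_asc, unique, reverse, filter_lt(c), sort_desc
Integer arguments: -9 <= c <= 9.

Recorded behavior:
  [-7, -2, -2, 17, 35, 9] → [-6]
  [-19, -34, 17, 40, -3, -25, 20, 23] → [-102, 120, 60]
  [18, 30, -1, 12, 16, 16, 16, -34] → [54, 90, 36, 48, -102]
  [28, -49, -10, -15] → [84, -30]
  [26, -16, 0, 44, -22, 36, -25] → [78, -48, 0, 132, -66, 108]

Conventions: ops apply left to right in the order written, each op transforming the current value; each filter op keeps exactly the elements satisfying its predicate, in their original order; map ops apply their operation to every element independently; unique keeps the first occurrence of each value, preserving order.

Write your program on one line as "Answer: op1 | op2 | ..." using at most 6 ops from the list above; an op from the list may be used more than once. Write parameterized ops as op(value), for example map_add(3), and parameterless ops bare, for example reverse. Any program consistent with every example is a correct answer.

map_mul(3) | reverse | filter_even | unique | reverse

Check, running the answer program on each example:
  [-7, -2, -2, 17, 35, 9] -> [-21, -6, -6, 51, 105, 27] -> [27, 105, 51, -6, -6, -21] -> [-6, -6] -> [-6] -> [-6]
  [-19, -34, 17, 40, -3, -25, 20, 23] -> [-57, -102, 51, 120, -9, -75, 60, 69] -> [69, 60, -75, -9, 120, 51, -102, -57] -> [60, 120, -102] -> [60, 120, -102] -> [-102, 120, 60]
  [18, 30, -1, 12, 16, 16, 16, -34] -> [54, 90, -3, 36, 48, 48, 48, -102] -> [-102, 48, 48, 48, 36, -3, 90, 54] -> [-102, 48, 48, 48, 36, 90, 54] -> [-102, 48, 36, 90, 54] -> [54, 90, 36, 48, -102]
  [28, -49, -10, -15] -> [84, -147, -30, -45] -> [-45, -30, -147, 84] -> [-30, 84] -> [-30, 84] -> [84, -30]
  [26, -16, 0, 44, -22, 36, -25] -> [78, -48, 0, 132, -66, 108, -75] -> [-75, 108, -66, 132, 0, -48, 78] -> [108, -66, 132, 0, -48, 78] -> [108, -66, 132, 0, -48, 78] -> [78, -48, 0, 132, -66, 108]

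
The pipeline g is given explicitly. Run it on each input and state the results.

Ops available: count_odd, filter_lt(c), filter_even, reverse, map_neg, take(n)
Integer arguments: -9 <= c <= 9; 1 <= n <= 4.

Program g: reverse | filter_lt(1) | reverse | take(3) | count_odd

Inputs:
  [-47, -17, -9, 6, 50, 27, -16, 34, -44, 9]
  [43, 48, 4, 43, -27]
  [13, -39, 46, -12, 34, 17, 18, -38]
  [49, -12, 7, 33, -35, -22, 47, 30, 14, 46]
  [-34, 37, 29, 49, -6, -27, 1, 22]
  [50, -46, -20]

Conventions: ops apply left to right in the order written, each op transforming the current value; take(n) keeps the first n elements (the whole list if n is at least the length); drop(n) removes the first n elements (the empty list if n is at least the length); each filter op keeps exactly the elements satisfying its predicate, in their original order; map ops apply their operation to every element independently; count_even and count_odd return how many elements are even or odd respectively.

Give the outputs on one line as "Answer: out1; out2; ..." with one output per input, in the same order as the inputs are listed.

3; 1; 1; 1; 1; 0

Execution, op by op:
  [-47, -17, -9, 6, 50, 27, -16, 34, -44, 9] -> [9, -44, 34, -16, 27, 50, 6, -9, -17, -47] -> [-44, -16, -9, -17, -47] -> [-47, -17, -9, -16, -44] -> [-47, -17, -9] -> 3
  [43, 48, 4, 43, -27] -> [-27, 43, 4, 48, 43] -> [-27] -> [-27] -> [-27] -> 1
  [13, -39, 46, -12, 34, 17, 18, -38] -> [-38, 18, 17, 34, -12, 46, -39, 13] -> [-38, -12, -39] -> [-39, -12, -38] -> [-39, -12, -38] -> 1
  [49, -12, 7, 33, -35, -22, 47, 30, 14, 46] -> [46, 14, 30, 47, -22, -35, 33, 7, -12, 49] -> [-22, -35, -12] -> [-12, -35, -22] -> [-12, -35, -22] -> 1
  [-34, 37, 29, 49, -6, -27, 1, 22] -> [22, 1, -27, -6, 49, 29, 37, -34] -> [-27, -6, -34] -> [-34, -6, -27] -> [-34, -6, -27] -> 1
  [50, -46, -20] -> [-20, -46, 50] -> [-20, -46] -> [-46, -20] -> [-46, -20] -> 0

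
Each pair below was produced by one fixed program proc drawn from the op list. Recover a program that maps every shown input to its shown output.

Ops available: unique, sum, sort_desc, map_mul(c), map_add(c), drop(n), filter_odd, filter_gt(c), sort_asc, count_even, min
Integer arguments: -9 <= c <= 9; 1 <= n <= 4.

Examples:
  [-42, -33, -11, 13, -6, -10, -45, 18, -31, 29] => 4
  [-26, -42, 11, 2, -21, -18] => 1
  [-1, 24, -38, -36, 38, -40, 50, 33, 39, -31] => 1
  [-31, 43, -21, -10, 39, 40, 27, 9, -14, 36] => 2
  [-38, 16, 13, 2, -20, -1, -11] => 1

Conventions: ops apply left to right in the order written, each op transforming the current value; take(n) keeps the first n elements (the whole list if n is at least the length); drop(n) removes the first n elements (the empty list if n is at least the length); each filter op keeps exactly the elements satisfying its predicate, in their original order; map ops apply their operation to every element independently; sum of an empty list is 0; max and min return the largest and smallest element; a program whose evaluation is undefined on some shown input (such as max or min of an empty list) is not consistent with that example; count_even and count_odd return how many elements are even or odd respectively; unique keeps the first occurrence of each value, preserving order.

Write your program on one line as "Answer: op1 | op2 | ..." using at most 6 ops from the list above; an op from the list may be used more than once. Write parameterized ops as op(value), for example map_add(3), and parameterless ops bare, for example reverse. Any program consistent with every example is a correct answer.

sort_desc | filter_odd | map_mul(-4) | filter_gt(4) | count_even

Check, running the answer program on each example:
  [-42, -33, -11, 13, -6, -10, -45, 18, -31, 29] -> [29, 18, 13, -6, -10, -11, -31, -33, -42, -45] -> [29, 13, -11, -31, -33, -45] -> [-116, -52, 44, 124, 132, 180] -> [44, 124, 132, 180] -> 4
  [-26, -42, 11, 2, -21, -18] -> [11, 2, -18, -21, -26, -42] -> [11, -21] -> [-44, 84] -> [84] -> 1
  [-1, 24, -38, -36, 38, -40, 50, 33, 39, -31] -> [50, 39, 38, 33, 24, -1, -31, -36, -38, -40] -> [39, 33, -1, -31] -> [-156, -132, 4, 124] -> [124] -> 1
  [-31, 43, -21, -10, 39, 40, 27, 9, -14, 36] -> [43, 40, 39, 36, 27, 9, -10, -14, -21, -31] -> [43, 39, 27, 9, -21, -31] -> [-172, -156, -108, -36, 84, 124] -> [84, 124] -> 2
  [-38, 16, 13, 2, -20, -1, -11] -> [16, 13, 2, -1, -11, -20, -38] -> [13, -1, -11] -> [-52, 4, 44] -> [44] -> 1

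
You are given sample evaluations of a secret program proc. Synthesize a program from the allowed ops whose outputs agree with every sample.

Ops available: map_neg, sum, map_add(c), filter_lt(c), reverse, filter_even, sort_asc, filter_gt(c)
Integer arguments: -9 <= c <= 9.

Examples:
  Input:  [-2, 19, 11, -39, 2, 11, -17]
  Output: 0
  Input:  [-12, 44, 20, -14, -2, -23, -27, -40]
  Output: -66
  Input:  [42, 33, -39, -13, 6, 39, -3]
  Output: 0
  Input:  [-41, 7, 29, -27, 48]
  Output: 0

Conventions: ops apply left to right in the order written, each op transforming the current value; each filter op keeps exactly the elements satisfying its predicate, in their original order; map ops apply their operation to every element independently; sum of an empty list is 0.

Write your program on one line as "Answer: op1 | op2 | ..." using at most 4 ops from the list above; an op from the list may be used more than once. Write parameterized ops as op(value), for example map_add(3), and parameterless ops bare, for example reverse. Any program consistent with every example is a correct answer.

sort_asc | filter_lt(-3) | filter_even | sum

Check, running the answer program on each example:
  [-2, 19, 11, -39, 2, 11, -17] -> [-39, -17, -2, 2, 11, 11, 19] -> [-39, -17] -> [] -> 0
  [-12, 44, 20, -14, -2, -23, -27, -40] -> [-40, -27, -23, -14, -12, -2, 20, 44] -> [-40, -27, -23, -14, -12] -> [-40, -14, -12] -> -66
  [42, 33, -39, -13, 6, 39, -3] -> [-39, -13, -3, 6, 33, 39, 42] -> [-39, -13] -> [] -> 0
  [-41, 7, 29, -27, 48] -> [-41, -27, 7, 29, 48] -> [-41, -27] -> [] -> 0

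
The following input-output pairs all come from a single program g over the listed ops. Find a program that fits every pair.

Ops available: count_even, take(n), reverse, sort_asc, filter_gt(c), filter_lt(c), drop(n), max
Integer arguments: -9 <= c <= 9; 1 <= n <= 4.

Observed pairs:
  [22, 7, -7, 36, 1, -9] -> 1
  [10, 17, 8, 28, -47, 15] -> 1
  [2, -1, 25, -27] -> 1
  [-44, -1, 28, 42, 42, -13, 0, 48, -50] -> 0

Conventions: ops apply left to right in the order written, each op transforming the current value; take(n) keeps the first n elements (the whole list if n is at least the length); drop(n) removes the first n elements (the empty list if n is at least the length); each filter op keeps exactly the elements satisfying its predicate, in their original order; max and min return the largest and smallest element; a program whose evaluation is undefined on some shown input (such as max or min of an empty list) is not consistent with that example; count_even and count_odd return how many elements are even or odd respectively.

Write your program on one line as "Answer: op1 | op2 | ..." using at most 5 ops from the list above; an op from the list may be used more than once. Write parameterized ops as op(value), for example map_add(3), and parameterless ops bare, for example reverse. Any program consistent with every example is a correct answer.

take(3) | take(2) | filter_gt(-3) | count_even

Check, running the answer program on each example:
  [22, 7, -7, 36, 1, -9] -> [22, 7, -7] -> [22, 7] -> [22, 7] -> 1
  [10, 17, 8, 28, -47, 15] -> [10, 17, 8] -> [10, 17] -> [10, 17] -> 1
  [2, -1, 25, -27] -> [2, -1, 25] -> [2, -1] -> [2, -1] -> 1
  [-44, -1, 28, 42, 42, -13, 0, 48, -50] -> [-44, -1, 28] -> [-44, -1] -> [-1] -> 0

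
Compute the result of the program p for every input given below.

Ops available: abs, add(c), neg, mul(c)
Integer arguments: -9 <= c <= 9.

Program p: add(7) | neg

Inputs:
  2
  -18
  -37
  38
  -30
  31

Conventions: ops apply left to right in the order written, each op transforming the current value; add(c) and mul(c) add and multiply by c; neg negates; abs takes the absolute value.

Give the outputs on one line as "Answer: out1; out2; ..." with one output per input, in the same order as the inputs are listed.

-9; 11; 30; -45; 23; -38

Execution, op by op:
  2 -> 9 -> -9
  -18 -> -11 -> 11
  -37 -> -30 -> 30
  38 -> 45 -> -45
  -30 -> -23 -> 23
  31 -> 38 -> -38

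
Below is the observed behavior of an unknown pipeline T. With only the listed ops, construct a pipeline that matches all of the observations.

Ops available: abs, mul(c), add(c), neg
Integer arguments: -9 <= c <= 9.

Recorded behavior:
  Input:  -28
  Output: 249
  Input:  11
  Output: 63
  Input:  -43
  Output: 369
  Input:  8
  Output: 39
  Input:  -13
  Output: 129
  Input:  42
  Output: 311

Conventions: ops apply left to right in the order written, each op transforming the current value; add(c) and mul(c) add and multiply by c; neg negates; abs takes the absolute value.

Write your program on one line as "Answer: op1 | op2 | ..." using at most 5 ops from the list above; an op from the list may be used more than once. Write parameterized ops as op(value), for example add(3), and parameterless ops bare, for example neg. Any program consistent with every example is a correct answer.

neg | add(2) | mul(8) | add(9) | abs

Check, running the answer program on each example:
  -28 -> 28 -> 30 -> 240 -> 249 -> 249
  11 -> -11 -> -9 -> -72 -> -63 -> 63
  -43 -> 43 -> 45 -> 360 -> 369 -> 369
  8 -> -8 -> -6 -> -48 -> -39 -> 39
  -13 -> 13 -> 15 -> 120 -> 129 -> 129
  42 -> -42 -> -40 -> -320 -> -311 -> 311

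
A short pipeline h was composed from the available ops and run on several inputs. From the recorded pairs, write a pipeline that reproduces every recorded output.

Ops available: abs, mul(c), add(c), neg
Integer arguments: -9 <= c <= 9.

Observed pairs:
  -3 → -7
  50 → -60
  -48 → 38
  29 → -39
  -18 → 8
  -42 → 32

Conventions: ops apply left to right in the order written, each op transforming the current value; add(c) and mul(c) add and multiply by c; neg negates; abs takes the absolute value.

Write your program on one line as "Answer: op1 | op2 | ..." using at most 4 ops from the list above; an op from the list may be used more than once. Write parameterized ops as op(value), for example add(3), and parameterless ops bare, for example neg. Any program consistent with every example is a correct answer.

add(3) | add(7) | neg

Check, running the answer program on each example:
  -3 -> 0 -> 7 -> -7
  50 -> 53 -> 60 -> -60
  -48 -> -45 -> -38 -> 38
  29 -> 32 -> 39 -> -39
  -18 -> -15 -> -8 -> 8
  -42 -> -39 -> -32 -> 32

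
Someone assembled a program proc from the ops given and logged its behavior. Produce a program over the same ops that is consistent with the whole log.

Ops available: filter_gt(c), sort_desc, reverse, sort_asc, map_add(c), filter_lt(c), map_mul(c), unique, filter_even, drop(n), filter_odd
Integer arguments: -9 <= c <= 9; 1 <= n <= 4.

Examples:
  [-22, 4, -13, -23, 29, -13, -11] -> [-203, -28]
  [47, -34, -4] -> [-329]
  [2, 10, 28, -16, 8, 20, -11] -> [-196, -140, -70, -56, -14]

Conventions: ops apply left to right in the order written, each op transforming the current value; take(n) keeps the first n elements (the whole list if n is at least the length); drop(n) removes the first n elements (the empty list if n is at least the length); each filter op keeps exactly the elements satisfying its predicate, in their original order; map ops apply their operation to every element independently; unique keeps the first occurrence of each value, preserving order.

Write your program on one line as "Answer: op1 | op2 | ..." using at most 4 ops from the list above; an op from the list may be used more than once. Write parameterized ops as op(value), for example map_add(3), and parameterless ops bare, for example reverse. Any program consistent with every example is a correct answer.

filter_gt(0) | map_mul(-7) | sort_asc

Check, running the answer program on each example:
  [-22, 4, -13, -23, 29, -13, -11] -> [4, 29] -> [-28, -203] -> [-203, -28]
  [47, -34, -4] -> [47] -> [-329] -> [-329]
  [2, 10, 28, -16, 8, 20, -11] -> [2, 10, 28, 8, 20] -> [-14, -70, -196, -56, -140] -> [-196, -140, -70, -56, -14]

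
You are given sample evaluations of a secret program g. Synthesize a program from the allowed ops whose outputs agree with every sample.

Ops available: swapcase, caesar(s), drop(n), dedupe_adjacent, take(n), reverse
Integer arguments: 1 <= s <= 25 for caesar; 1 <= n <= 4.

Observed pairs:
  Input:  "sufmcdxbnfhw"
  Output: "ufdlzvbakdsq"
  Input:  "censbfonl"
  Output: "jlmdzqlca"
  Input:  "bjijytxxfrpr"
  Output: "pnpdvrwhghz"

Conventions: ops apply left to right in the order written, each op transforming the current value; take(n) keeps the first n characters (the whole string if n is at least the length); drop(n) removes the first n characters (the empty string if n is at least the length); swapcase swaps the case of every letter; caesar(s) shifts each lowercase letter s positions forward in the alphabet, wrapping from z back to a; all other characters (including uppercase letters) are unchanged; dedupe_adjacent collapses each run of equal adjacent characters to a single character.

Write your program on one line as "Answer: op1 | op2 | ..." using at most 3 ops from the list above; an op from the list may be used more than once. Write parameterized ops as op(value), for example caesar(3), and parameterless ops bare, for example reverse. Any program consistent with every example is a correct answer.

reverse | caesar(24) | dedupe_adjacent

Check, running the answer program on each example:
  "sufmcdxbnfhw" -> "whfnbxdcmfus" -> "ufdlzvbakdsq" -> "ufdlzvbakdsq"
  "censbfonl" -> "lnofbsnec" -> "jlmdzqlca" -> "jlmdzqlca"
  "bjijytxxfrpr" -> "rprfxxtyjijb" -> "pnpdvvrwhghz" -> "pnpdvrwhghz"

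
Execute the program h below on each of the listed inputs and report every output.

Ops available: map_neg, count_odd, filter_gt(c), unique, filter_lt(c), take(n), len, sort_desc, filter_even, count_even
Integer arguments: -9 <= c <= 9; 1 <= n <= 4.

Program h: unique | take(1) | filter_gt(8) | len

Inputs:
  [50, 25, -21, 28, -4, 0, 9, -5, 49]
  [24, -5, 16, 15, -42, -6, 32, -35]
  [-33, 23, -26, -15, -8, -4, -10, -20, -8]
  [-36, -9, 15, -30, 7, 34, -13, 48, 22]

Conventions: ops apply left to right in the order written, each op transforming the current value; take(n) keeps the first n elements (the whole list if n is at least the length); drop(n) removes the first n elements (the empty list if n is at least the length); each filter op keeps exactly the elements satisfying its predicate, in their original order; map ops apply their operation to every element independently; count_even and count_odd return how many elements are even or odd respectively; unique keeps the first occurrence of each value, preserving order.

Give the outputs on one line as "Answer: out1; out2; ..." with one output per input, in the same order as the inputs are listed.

Execution, op by op:
  [50, 25, -21, 28, -4, 0, 9, -5, 49] -> [50, 25, -21, 28, -4, 0, 9, -5, 49] -> [50] -> [50] -> 1
  [24, -5, 16, 15, -42, -6, 32, -35] -> [24, -5, 16, 15, -42, -6, 32, -35] -> [24] -> [24] -> 1
  [-33, 23, -26, -15, -8, -4, -10, -20, -8] -> [-33, 23, -26, -15, -8, -4, -10, -20] -> [-33] -> [] -> 0
  [-36, -9, 15, -30, 7, 34, -13, 48, 22] -> [-36, -9, 15, -30, 7, 34, -13, 48, 22] -> [-36] -> [] -> 0

1; 1; 0; 0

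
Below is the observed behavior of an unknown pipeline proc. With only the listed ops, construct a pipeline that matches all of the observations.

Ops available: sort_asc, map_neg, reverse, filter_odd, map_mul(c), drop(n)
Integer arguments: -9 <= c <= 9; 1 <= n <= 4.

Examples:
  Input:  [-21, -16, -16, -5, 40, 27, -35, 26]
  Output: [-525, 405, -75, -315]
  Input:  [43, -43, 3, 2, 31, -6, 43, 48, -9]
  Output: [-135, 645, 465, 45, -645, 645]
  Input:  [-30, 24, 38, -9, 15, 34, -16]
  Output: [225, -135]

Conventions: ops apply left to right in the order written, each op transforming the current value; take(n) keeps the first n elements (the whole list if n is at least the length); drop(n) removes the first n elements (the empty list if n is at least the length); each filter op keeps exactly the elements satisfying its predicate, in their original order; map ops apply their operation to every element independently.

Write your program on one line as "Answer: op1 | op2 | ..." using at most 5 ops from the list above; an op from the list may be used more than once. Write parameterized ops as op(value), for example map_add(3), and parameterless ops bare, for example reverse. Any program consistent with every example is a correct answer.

map_neg | reverse | filter_odd | map_mul(-3) | map_mul(5)

Check, running the answer program on each example:
  [-21, -16, -16, -5, 40, 27, -35, 26] -> [21, 16, 16, 5, -40, -27, 35, -26] -> [-26, 35, -27, -40, 5, 16, 16, 21] -> [35, -27, 5, 21] -> [-105, 81, -15, -63] -> [-525, 405, -75, -315]
  [43, -43, 3, 2, 31, -6, 43, 48, -9] -> [-43, 43, -3, -2, -31, 6, -43, -48, 9] -> [9, -48, -43, 6, -31, -2, -3, 43, -43] -> [9, -43, -31, -3, 43, -43] -> [-27, 129, 93, 9, -129, 129] -> [-135, 645, 465, 45, -645, 645]
  [-30, 24, 38, -9, 15, 34, -16] -> [30, -24, -38, 9, -15, -34, 16] -> [16, -34, -15, 9, -38, -24, 30] -> [-15, 9] -> [45, -27] -> [225, -135]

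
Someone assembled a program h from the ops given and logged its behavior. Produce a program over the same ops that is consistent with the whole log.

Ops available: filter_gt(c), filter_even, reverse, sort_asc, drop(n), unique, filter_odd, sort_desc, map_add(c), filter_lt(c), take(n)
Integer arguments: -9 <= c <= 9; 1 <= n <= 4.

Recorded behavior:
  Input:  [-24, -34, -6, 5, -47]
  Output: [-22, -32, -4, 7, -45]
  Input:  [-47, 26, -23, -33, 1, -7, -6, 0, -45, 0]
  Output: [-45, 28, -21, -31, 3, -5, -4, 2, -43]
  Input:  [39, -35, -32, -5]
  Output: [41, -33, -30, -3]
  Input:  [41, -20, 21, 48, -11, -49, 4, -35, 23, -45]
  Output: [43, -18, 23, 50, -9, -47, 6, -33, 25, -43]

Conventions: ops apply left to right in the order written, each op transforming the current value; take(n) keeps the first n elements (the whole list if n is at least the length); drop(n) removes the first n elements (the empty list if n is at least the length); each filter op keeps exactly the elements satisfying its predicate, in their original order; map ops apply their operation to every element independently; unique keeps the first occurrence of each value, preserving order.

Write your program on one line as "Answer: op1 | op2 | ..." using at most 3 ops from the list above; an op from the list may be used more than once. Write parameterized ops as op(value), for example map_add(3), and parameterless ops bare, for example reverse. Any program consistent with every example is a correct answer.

map_add(-5) | map_add(7) | unique

Check, running the answer program on each example:
  [-24, -34, -6, 5, -47] -> [-29, -39, -11, 0, -52] -> [-22, -32, -4, 7, -45] -> [-22, -32, -4, 7, -45]
  [-47, 26, -23, -33, 1, -7, -6, 0, -45, 0] -> [-52, 21, -28, -38, -4, -12, -11, -5, -50, -5] -> [-45, 28, -21, -31, 3, -5, -4, 2, -43, 2] -> [-45, 28, -21, -31, 3, -5, -4, 2, -43]
  [39, -35, -32, -5] -> [34, -40, -37, -10] -> [41, -33, -30, -3] -> [41, -33, -30, -3]
  [41, -20, 21, 48, -11, -49, 4, -35, 23, -45] -> [36, -25, 16, 43, -16, -54, -1, -40, 18, -50] -> [43, -18, 23, 50, -9, -47, 6, -33, 25, -43] -> [43, -18, 23, 50, -9, -47, 6, -33, 25, -43]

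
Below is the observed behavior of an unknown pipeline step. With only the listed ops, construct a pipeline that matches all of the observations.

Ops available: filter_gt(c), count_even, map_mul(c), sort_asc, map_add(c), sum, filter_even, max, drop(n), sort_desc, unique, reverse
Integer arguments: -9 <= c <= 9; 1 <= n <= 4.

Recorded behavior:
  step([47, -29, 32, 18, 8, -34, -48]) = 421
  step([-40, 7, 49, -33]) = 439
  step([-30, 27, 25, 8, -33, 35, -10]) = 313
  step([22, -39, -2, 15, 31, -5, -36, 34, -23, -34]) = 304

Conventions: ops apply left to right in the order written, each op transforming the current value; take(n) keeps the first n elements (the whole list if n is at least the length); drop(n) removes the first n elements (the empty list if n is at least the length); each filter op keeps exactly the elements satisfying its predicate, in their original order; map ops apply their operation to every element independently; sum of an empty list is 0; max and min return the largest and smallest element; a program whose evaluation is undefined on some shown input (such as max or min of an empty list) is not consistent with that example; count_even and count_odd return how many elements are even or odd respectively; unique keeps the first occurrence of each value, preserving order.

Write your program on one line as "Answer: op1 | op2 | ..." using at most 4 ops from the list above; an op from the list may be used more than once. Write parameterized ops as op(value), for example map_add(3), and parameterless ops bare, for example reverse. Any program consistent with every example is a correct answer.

map_mul(9) | sort_desc | map_add(-2) | max

Check, running the answer program on each example:
  [47, -29, 32, 18, 8, -34, -48] -> [423, -261, 288, 162, 72, -306, -432] -> [423, 288, 162, 72, -261, -306, -432] -> [421, 286, 160, 70, -263, -308, -434] -> 421
  [-40, 7, 49, -33] -> [-360, 63, 441, -297] -> [441, 63, -297, -360] -> [439, 61, -299, -362] -> 439
  [-30, 27, 25, 8, -33, 35, -10] -> [-270, 243, 225, 72, -297, 315, -90] -> [315, 243, 225, 72, -90, -270, -297] -> [313, 241, 223, 70, -92, -272, -299] -> 313
  [22, -39, -2, 15, 31, -5, -36, 34, -23, -34] -> [198, -351, -18, 135, 279, -45, -324, 306, -207, -306] -> [306, 279, 198, 135, -18, -45, -207, -306, -324, -351] -> [304, 277, 196, 133, -20, -47, -209, -308, -326, -353] -> 304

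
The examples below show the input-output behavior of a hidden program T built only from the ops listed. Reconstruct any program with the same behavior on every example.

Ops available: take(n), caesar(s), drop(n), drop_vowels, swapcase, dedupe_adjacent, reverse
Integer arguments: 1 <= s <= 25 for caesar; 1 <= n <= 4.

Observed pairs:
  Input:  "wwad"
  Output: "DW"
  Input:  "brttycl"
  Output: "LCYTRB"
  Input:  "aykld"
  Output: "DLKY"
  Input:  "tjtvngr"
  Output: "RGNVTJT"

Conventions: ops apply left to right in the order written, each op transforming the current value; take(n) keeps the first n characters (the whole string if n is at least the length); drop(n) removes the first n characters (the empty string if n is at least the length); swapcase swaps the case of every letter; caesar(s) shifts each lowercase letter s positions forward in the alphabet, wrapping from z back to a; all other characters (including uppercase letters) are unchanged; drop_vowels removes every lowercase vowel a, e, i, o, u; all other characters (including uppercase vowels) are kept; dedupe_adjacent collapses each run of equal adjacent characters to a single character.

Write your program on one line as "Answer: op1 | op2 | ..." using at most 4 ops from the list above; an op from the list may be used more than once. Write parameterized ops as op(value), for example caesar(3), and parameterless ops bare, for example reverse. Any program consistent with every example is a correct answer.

reverse | drop_vowels | dedupe_adjacent | swapcase

Check, running the answer program on each example:
  "wwad" -> "daww" -> "dww" -> "dw" -> "DW"
  "brttycl" -> "lcyttrb" -> "lcyttrb" -> "lcytrb" -> "LCYTRB"
  "aykld" -> "dlkya" -> "dlky" -> "dlky" -> "DLKY"
  "tjtvngr" -> "rgnvtjt" -> "rgnvtjt" -> "rgnvtjt" -> "RGNVTJT"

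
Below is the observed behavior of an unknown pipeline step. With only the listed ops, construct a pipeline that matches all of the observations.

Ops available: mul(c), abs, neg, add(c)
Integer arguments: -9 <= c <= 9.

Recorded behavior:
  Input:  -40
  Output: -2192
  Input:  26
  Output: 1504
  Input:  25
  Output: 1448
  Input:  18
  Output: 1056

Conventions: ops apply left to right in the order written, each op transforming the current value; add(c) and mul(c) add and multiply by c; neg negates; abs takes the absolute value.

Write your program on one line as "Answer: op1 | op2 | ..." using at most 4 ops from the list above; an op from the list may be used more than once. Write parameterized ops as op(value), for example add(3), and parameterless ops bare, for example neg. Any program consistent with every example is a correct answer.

mul(7) | add(-2) | add(8) | mul(8)

Check, running the answer program on each example:
  -40 -> -280 -> -282 -> -274 -> -2192
  26 -> 182 -> 180 -> 188 -> 1504
  25 -> 175 -> 173 -> 181 -> 1448
  18 -> 126 -> 124 -> 132 -> 1056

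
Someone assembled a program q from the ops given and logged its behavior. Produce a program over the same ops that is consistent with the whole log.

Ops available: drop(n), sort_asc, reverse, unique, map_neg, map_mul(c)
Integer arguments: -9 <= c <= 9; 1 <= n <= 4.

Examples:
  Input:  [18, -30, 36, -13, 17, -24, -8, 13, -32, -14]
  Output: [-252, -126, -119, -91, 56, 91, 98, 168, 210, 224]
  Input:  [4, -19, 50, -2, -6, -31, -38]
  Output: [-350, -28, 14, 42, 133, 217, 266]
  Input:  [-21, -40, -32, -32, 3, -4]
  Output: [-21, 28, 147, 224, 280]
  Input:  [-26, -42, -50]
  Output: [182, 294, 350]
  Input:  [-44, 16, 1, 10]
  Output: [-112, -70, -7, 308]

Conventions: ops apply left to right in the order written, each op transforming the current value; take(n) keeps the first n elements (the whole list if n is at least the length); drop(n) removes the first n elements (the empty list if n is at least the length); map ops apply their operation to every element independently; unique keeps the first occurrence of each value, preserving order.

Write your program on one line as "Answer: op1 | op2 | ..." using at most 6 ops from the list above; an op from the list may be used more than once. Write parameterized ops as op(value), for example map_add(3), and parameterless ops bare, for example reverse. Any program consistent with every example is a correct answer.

unique | sort_asc | map_mul(7) | map_neg | sort_asc

Check, running the answer program on each example:
  [18, -30, 36, -13, 17, -24, -8, 13, -32, -14] -> [18, -30, 36, -13, 17, -24, -8, 13, -32, -14] -> [-32, -30, -24, -14, -13, -8, 13, 17, 18, 36] -> [-224, -210, -168, -98, -91, -56, 91, 119, 126, 252] -> [224, 210, 168, 98, 91, 56, -91, -119, -126, -252] -> [-252, -126, -119, -91, 56, 91, 98, 168, 210, 224]
  [4, -19, 50, -2, -6, -31, -38] -> [4, -19, 50, -2, -6, -31, -38] -> [-38, -31, -19, -6, -2, 4, 50] -> [-266, -217, -133, -42, -14, 28, 350] -> [266, 217, 133, 42, 14, -28, -350] -> [-350, -28, 14, 42, 133, 217, 266]
  [-21, -40, -32, -32, 3, -4] -> [-21, -40, -32, 3, -4] -> [-40, -32, -21, -4, 3] -> [-280, -224, -147, -28, 21] -> [280, 224, 147, 28, -21] -> [-21, 28, 147, 224, 280]
  [-26, -42, -50] -> [-26, -42, -50] -> [-50, -42, -26] -> [-350, -294, -182] -> [350, 294, 182] -> [182, 294, 350]
  [-44, 16, 1, 10] -> [-44, 16, 1, 10] -> [-44, 1, 10, 16] -> [-308, 7, 70, 112] -> [308, -7, -70, -112] -> [-112, -70, -7, 308]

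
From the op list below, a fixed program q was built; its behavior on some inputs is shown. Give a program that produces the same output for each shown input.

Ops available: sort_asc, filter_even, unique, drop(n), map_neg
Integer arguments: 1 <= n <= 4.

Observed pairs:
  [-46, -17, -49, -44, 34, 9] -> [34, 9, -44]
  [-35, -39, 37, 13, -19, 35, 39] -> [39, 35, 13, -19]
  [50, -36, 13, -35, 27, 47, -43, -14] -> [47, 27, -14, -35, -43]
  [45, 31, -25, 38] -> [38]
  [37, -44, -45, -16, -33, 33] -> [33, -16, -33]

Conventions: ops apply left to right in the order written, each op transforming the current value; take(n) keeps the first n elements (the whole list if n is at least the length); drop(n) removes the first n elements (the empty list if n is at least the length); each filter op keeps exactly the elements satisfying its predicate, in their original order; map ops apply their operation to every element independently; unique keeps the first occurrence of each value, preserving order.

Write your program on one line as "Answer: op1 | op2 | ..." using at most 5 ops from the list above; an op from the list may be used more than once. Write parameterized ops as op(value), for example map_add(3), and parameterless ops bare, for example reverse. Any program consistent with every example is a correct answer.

drop(3) | sort_asc | map_neg | sort_asc | map_neg

Check, running the answer program on each example:
  [-46, -17, -49, -44, 34, 9] -> [-44, 34, 9] -> [-44, 9, 34] -> [44, -9, -34] -> [-34, -9, 44] -> [34, 9, -44]
  [-35, -39, 37, 13, -19, 35, 39] -> [13, -19, 35, 39] -> [-19, 13, 35, 39] -> [19, -13, -35, -39] -> [-39, -35, -13, 19] -> [39, 35, 13, -19]
  [50, -36, 13, -35, 27, 47, -43, -14] -> [-35, 27, 47, -43, -14] -> [-43, -35, -14, 27, 47] -> [43, 35, 14, -27, -47] -> [-47, -27, 14, 35, 43] -> [47, 27, -14, -35, -43]
  [45, 31, -25, 38] -> [38] -> [38] -> [-38] -> [-38] -> [38]
  [37, -44, -45, -16, -33, 33] -> [-16, -33, 33] -> [-33, -16, 33] -> [33, 16, -33] -> [-33, 16, 33] -> [33, -16, -33]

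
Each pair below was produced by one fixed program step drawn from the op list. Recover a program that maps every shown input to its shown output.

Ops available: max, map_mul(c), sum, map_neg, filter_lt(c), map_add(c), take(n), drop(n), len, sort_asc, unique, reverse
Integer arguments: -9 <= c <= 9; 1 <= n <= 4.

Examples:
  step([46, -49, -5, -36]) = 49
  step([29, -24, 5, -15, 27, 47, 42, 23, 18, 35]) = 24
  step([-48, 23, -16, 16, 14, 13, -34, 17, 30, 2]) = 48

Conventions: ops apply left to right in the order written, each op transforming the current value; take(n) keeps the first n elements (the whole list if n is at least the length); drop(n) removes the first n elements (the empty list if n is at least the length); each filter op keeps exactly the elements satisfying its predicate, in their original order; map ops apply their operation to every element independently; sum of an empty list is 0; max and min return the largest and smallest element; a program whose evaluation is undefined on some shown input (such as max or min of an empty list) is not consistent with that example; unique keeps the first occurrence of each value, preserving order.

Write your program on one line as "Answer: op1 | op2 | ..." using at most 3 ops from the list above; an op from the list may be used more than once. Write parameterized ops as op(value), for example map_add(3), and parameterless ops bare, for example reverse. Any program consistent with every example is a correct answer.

take(4) | map_neg | max

Check, running the answer program on each example:
  [46, -49, -5, -36] -> [46, -49, -5, -36] -> [-46, 49, 5, 36] -> 49
  [29, -24, 5, -15, 27, 47, 42, 23, 18, 35] -> [29, -24, 5, -15] -> [-29, 24, -5, 15] -> 24
  [-48, 23, -16, 16, 14, 13, -34, 17, 30, 2] -> [-48, 23, -16, 16] -> [48, -23, 16, -16] -> 48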